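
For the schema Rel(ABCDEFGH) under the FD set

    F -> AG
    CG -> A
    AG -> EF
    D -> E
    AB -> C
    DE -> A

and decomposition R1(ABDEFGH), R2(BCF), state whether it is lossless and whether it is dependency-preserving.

Lossless test: (BF)⁺ = {ABCEFG}, which contains all of one fragment — lossless.
Dependency preservation: the restricted closure of {CG} across the fragments never reaches {A}, so CG → A cannot be enforced without a join — not preserved.

lossless but not dependency-preserving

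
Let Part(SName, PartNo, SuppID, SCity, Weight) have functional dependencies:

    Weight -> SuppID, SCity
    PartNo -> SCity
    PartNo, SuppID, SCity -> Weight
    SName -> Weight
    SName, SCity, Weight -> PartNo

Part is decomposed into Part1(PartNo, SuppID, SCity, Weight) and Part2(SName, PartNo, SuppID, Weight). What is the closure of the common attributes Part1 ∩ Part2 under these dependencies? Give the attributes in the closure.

PartNo, SuppID, SCity, Weight

Part1 ∩ Part2 = {PartNo, SuppID, Weight}.
Weight → SuppID, SCity applies, adding SCity
Closure: {PartNo, SuppID, SCity, Weight}.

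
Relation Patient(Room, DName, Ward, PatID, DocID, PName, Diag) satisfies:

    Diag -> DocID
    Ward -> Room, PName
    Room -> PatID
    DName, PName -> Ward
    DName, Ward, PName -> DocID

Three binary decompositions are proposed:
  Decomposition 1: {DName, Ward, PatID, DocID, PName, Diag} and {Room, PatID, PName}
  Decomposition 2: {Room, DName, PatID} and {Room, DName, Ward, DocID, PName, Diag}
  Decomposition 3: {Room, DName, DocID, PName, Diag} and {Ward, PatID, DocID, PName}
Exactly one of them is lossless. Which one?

Decomposition 1: common = {PatID, PName}, closure = {PatID, PName} → lossy.
Decomposition 2: common = {Room, DName}, closure = {Room, DName, PatID} → lossless.
Decomposition 3: common = {DocID, PName}, closure = {DocID, PName} → lossy.

Decomposition 2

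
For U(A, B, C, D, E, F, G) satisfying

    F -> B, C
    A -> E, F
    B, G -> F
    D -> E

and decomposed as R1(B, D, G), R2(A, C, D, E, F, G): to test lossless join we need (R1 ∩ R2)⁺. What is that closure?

D, E, G

R1 ∩ R2 = {D, G}.
D → E applies, adding E
Closure: {D, E, G}.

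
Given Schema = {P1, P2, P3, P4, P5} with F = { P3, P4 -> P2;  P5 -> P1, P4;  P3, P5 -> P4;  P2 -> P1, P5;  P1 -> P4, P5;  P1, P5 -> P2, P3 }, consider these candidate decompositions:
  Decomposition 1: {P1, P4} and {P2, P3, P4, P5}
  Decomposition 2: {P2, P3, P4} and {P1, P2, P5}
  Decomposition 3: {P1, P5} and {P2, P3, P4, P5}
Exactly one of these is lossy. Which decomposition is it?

Decomposition 1: common = {P4}, closure = {P4} → lossy.
Decomposition 2: common = {P2}, closure = {P1, P2, P3, P4, P5} → lossless.
Decomposition 3: common = {P5}, closure = {P1, P2, P3, P4, P5} → lossless.

Decomposition 1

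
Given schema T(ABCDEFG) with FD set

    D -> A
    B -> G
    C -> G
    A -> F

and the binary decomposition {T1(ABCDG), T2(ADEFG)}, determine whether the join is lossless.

Common attributes: T1 ∩ T2 = {ADG}.
Closure of {ADG}: A → F applies, adding F. So (ADG)⁺ = {ADFG}.
The closure contains neither all of T1 = {ABCDG} nor all of T2 = {ADEFG}, so the common attributes are not a superkey of either fragment. The join is lossy.

No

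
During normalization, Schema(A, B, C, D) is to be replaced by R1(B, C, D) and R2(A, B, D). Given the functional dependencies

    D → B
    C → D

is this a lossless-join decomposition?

Common attributes: R1 ∩ R2 = {B, D}.
No dependency enlarges {B, D}, so (B, D)⁺ = {B, D}.
The closure contains neither all of R1 = {B, C, D} nor all of R2 = {A, B, D}, so the common attributes are not a superkey of either fragment. The join is lossy.

No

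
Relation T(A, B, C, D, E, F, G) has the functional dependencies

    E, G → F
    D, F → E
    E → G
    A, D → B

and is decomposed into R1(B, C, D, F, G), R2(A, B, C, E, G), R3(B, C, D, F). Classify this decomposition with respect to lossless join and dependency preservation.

Lossless test (chase): Rows 1 and 3 agree on D, F; apply D, F→E and equate their E entries. Rows 1 and 3 agree on E; apply E→G and equate their G entries. No row becomes fully distinguished — the join is lossy.
Dependency preservation: the restricted closure of {E, G} across the fragments never reaches {F}, so E, G → F cannot be enforced without a join — not preserved.

lossy and not dependency-preserving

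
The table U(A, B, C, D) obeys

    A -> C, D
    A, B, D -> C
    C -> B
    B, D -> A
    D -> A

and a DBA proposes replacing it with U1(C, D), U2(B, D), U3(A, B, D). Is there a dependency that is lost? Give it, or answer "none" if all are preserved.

Check C → B: no single fragment contains all of {B, C}, and the restricted closure of {C} across the fragments never reaches {B}.
A → C, D is preserved.
A, B, D → C is preserved.
B, D → A is preserved.
D → A is preserved.

C -> B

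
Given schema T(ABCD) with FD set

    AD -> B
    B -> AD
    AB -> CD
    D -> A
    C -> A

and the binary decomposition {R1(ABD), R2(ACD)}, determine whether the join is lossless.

Yes

Common attributes: R1 ∩ R2 = {AD}.
Closure of {AD}: AD → B applies, adding B; AB → CD applies, adding C. So (AD)⁺ = {ABCD}.
This closure contains every attribute of R1, so R1 ∩ R2 → R1. The join is lossless.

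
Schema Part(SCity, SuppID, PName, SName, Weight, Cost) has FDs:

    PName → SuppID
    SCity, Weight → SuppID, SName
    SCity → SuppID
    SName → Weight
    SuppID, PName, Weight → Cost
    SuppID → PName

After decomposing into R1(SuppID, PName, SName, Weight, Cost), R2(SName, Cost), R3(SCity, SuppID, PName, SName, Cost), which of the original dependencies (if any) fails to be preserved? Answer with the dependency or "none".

SCity, Weight → SuppID, SName

Check SCity, Weight → SuppID, SName: no single fragment contains all of {SCity, SuppID, SName, Weight}, and the restricted closure of {SCity, Weight} across the fragments never reaches {SuppID, SName}.
PName → SuppID is preserved.
SCity → SuppID is preserved.
SName → Weight is preserved.
SuppID, PName, Weight → Cost is preserved.
SuppID → PName is preserved.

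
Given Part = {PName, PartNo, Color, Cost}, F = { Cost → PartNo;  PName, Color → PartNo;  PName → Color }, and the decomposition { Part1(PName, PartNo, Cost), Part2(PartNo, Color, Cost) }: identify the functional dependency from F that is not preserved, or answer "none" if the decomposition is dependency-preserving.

PName → Color

Check PName → Color: no single fragment contains all of {PName, Color}, and the restricted closure of {PName} across the fragments never reaches {Color}.
Cost → PartNo is preserved.
PName, Color → PartNo is preserved.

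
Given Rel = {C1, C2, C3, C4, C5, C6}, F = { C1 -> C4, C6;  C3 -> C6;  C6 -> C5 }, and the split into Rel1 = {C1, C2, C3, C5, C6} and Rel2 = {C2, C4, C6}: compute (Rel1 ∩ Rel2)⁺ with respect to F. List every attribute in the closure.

C2, C5, C6

Rel1 ∩ Rel2 = {C2, C6}.
C6 → C5 applies, adding C5
Closure: {C2, C5, C6}.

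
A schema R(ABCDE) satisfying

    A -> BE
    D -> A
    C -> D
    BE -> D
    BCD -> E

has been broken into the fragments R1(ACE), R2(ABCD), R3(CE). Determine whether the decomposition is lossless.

Yes

Chase test. Columns are ABCDE; row i has aⱼ where attribute j ∈ Ri, else bᵢⱼ.
Initial tableau (one row per fragment):
  row 1: a1 b12 a3 b14 a5
  row 2: a1 a2 a3 a4 b25
  row 3: b31 b32 a3 b34 a5
Rows 1 and 2 agree on A; apply A→BE and equate their BE entries.
Rows 1 and 2 agree on C; apply C→D and equate their D entries.
Rows 1 and 3 agree on C; apply C→D and equate their D entries.
Rows 1 and 3 agree on D; apply D→A and equate their A entries.
Rows 1 and 3 agree on A; apply A→BE and equate their BE entries.
Row 1 is now all distinguished symbols — the join is lossless.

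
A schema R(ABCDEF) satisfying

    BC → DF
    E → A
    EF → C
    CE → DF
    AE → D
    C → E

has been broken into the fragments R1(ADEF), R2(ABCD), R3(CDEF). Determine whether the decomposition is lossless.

Chase test. Columns are ABCDEF; row i has aⱼ where attribute j ∈ Ri, else bᵢⱼ.
Initial tableau (one row per fragment):
  row 1: a1 b12 b13 a4 a5 a6
  row 2: a1 a2 a3 a4 b25 b26
  row 3: b31 b32 a3 a4 a5 a6
Rows 1 and 3 agree on E; apply E→A and equate their A entries.
Rows 1 and 3 agree on EF; apply EF→C and equate their C entries.
Rows 1 and 2 agree on C; apply C→E and equate their E entries.
Rows 1 and 2 agree on CE; apply CE→DF and equate their DF entries.
Row 2 is now all distinguished symbols — the join is lossless.

Yes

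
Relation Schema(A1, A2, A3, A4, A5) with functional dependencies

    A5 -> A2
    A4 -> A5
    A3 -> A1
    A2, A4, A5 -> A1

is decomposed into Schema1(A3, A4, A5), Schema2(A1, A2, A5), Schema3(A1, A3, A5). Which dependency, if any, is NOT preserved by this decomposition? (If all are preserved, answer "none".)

Check A2, A4, A5 → A1: no single fragment contains all of {A1, A2, A4, A5}, and the restricted closure of {A2, A4, A5} across the fragments never reaches {A1}.
A5 → A2 is preserved.
A4 → A5 is preserved.
A3 → A1 is preserved.

A2, A4, A5 -> A1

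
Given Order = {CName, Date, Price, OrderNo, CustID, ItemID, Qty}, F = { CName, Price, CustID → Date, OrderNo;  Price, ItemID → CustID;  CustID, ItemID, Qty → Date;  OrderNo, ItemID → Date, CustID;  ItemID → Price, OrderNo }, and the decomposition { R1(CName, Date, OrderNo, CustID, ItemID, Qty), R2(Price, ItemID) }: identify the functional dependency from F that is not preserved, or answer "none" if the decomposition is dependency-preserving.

CName, Price, CustID → Date, OrderNo

Check CName, Price, CustID → Date, OrderNo: no single fragment contains all of {CName, Date, Price, OrderNo, CustID}, and the restricted closure of {CName, Price, CustID} across the fragments never reaches {Date, OrderNo}.
Price, ItemID → CustID is preserved.
CustID, ItemID, Qty → Date is preserved.
OrderNo, ItemID → Date, CustID is preserved.
ItemID → Price, OrderNo is preserved.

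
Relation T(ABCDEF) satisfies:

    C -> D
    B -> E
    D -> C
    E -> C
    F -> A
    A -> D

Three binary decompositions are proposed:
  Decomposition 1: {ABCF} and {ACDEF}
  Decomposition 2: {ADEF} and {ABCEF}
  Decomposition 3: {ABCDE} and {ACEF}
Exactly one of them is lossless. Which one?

Decomposition 2

Decomposition 1: common = {ACF}, closure = {ACDF} → lossy.
Decomposition 2: common = {AEF}, closure = {ACDEF} → lossless.
Decomposition 3: common = {ACE}, closure = {ACDE} → lossy.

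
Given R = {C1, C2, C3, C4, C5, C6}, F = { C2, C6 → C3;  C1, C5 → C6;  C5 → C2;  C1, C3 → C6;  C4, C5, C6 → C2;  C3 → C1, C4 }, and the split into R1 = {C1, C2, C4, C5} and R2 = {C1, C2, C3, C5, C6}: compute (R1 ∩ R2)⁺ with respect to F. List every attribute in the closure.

C1, C2, C3, C4, C5, C6

R1 ∩ R2 = {C1, C2, C5}.
C1, C5 → C6 applies, adding C6
C2, C6 → C3 applies, adding C3
C3 → C1, C4 applies, adding C4
Closure: {C1, C2, C3, C4, C5, C6}.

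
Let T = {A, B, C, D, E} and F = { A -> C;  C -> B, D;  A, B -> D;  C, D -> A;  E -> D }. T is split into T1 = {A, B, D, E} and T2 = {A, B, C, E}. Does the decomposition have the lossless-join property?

Common attributes: T1 ∩ T2 = {A, B, E}.
Closure of {A, B, E}: A → C applies, adding C; C → B, D applies, adding D. So (A, B, E)⁺ = {A, B, C, D, E}.
This closure contains every attribute of T1, so T1 ∩ T2 → T1. The join is lossless.

Yes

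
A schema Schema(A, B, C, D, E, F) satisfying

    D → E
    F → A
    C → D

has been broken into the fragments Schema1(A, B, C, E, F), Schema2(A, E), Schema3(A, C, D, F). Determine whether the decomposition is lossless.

Chase test. Columns are A, B, C, D, E, F; row i has aⱼ where attribute j ∈ Schemai, else bᵢⱼ.
Initial tableau (one row per fragment):
  row 1: a1 a2 a3 b14 a5 a6
  row 2: a1 b22 b23 b24 a5 b26
  row 3: a1 b32 a3 a4 b35 a6
Rows 1 and 3 agree on C; apply C→D and equate their D entries.
Rows 1 and 3 agree on D; apply D→E and equate their E entries.
Row 1 is now all distinguished symbols — the join is lossless.

Yes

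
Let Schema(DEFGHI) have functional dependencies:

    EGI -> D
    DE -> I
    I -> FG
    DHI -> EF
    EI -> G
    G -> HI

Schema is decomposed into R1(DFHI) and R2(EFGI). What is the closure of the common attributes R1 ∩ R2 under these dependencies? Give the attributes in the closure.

R1 ∩ R2 = {FI}.
I → FG applies, adding G
G → HI applies, adding H
Closure: {FGHI}.

FGHI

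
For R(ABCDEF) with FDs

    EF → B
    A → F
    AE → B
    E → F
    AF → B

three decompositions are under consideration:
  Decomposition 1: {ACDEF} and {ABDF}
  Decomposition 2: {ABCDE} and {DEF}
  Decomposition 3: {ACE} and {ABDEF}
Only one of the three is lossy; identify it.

Decomposition 3

Decomposition 1: common = {ADF}, closure = {ABDF} → lossless.
Decomposition 2: common = {DE}, closure = {BDEF} → lossless.
Decomposition 3: common = {AE}, closure = {ABEF} → lossy.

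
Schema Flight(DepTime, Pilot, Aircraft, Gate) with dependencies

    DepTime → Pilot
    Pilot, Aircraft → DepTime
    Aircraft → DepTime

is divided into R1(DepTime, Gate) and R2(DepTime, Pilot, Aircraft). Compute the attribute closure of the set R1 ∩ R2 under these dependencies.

R1 ∩ R2 = {DepTime}.
DepTime → Pilot applies, adding Pilot
Closure: {DepTime, Pilot}.

DepTime, Pilot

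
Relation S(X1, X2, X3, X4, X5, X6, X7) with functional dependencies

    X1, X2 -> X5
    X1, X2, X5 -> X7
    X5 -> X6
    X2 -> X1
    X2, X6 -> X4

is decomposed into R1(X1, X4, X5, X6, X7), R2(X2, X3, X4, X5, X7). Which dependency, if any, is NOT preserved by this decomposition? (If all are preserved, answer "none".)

Check X2 → X1: no single fragment contains all of {X1, X2}, and the restricted closure of {X2} across the fragments never reaches {X1}.
X1, X2 → X5 is preserved.
X1, X2, X5 → X7 is preserved.
X5 → X6 is preserved.
X2, X6 → X4 is preserved.

X2 -> X1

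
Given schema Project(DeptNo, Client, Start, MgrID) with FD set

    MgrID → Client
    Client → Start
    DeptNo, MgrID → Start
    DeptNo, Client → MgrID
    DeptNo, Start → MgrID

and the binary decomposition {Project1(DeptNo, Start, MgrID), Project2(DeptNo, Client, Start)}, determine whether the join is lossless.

Common attributes: Project1 ∩ Project2 = {DeptNo, Start}.
Closure of {DeptNo, Start}: DeptNo, Start → MgrID applies, adding MgrID; MgrID → Client applies, adding Client. So (DeptNo, Start)⁺ = {DeptNo, Client, Start, MgrID}.
This closure contains every attribute of Project1, so Project1 ∩ Project2 → Project1. The join is lossless.

Yes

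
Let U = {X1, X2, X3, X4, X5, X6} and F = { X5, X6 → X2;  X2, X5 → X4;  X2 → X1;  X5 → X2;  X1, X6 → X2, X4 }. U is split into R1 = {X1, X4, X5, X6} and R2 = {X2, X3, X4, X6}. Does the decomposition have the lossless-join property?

Common attributes: R1 ∩ R2 = {X4, X6}.
No dependency enlarges {X4, X6}, so (X4, X6)⁺ = {X4, X6}.
The closure contains neither all of R1 = {X1, X4, X5, X6} nor all of R2 = {X2, X3, X4, X6}, so the common attributes are not a superkey of either fragment. The join is lossy.

No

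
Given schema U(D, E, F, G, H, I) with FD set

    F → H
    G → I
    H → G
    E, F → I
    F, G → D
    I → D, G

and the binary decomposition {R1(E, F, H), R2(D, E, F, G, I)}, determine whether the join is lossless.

Common attributes: R1 ∩ R2 = {E, F}.
Closure of {E, F}: F → H applies, adding H; H → G applies, adding G; E, F → I applies, adding I; F, G → D applies, adding D. So (E, F)⁺ = {D, E, F, G, H, I}.
This closure contains every attribute of R1, so R1 ∩ R2 → R1. The join is lossless.

Yes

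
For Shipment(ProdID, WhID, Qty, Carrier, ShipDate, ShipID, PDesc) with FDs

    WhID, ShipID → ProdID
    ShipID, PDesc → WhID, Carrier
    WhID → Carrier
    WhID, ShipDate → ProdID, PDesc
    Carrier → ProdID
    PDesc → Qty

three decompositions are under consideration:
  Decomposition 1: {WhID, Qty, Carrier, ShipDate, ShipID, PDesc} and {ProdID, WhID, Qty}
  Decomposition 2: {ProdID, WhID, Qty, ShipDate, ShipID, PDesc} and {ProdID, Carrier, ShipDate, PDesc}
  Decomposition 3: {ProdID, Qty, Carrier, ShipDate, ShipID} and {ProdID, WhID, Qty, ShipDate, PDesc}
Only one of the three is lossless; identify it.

Decomposition 1

Decomposition 1: common = {WhID, Qty}, closure = {ProdID, WhID, Qty, Carrier} → lossless.
Decomposition 2: common = {ProdID, ShipDate, PDesc}, closure = {ProdID, Qty, ShipDate, PDesc} → lossy.
Decomposition 3: common = {ProdID, Qty, ShipDate}, closure = {ProdID, Qty, ShipDate} → lossy.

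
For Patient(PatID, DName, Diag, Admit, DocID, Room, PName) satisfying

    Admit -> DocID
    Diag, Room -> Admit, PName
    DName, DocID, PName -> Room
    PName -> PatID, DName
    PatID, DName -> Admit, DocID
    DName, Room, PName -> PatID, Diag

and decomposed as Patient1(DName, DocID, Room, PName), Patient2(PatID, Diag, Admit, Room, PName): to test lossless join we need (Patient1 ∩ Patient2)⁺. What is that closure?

Patient1 ∩ Patient2 = {Room, PName}.
PName → PatID, DName applies, adding PatID, DName
PatID, DName → Admit, DocID applies, adding Admit, DocID
DName, Room, PName → PatID, Diag applies, adding Diag
Closure: {PatID, DName, Diag, Admit, DocID, Room, PName}.

PatID, DName, Diag, Admit, DocID, Room, PName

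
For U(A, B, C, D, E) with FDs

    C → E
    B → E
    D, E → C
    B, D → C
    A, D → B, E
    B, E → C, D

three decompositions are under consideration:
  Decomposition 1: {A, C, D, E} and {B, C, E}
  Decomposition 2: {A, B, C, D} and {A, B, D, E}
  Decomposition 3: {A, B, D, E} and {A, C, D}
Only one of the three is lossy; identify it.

Decomposition 1

Decomposition 1: common = {C, E}, closure = {C, E} → lossy.
Decomposition 2: common = {A, B, D}, closure = {A, B, C, D, E} → lossless.
Decomposition 3: common = {A, D}, closure = {A, B, C, D, E} → lossless.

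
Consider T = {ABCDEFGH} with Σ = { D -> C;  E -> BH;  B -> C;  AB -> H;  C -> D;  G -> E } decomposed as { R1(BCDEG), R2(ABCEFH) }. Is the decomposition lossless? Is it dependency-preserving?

lossy but dependency-preserving

Lossless test: (BCE)⁺ = {BCDEH}, which is a superkey of neither fragment — lossy.
Dependency preservation: every FD's attributes lie within a single fragment, so each can be enforced locally — preserved.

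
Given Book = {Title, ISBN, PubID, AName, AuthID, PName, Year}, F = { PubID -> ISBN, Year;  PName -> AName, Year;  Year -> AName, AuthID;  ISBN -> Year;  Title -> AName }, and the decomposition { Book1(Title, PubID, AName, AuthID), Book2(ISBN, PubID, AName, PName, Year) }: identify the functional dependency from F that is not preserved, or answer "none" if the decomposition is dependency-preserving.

Year -> AName, AuthID

Check Year → AName, AuthID: no single fragment contains all of {AName, AuthID, Year}, and the restricted closure of {Year} across the fragments never reaches {AName, AuthID}.
PubID → ISBN, Year is preserved.
PName → AName, Year is preserved.
ISBN → Year is preserved.
Title → AName is preserved.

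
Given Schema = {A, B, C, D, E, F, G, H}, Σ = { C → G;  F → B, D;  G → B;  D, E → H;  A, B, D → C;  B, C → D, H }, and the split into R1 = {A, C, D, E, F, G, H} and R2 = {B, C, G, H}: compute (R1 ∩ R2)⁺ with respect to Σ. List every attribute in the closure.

B, C, D, G, H

R1 ∩ R2 = {C, G, H}.
G → B applies, adding B
B, C → D, H applies, adding D
Closure: {B, C, D, G, H}.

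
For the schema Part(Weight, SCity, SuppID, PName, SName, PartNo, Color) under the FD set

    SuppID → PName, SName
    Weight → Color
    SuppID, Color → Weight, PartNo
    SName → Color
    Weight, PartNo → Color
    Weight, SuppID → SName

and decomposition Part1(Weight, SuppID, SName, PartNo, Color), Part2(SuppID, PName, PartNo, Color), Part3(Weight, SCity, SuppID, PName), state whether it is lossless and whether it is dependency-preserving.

lossless and dependency-preserving

Lossless test (chase): Rows 1 and 2 agree on SuppID; apply SuppID→PName, SName and equate their PName, SName entries. Rows 1 and 3 agree on SuppID; apply SuppID→PName, SName and equate their PName, SName entries. Rows 1 and 3 agree on Weight; apply Weight→Color and equate their Color entries. Rows 1 and 2 agree on SuppID, Color; apply SuppID, Color→Weight, PartNo and equate their Weight, PartNo entries. Rows 1 and 3 agree on SuppID, Color; apply SuppID, Color→Weight, PartNo and equate their Weight, PartNo entries. Row 3 is now all distinguished symbols — the join is lossless.
Dependency preservation: SuppID → PName, SName is not contained in any single fragment, but the restricted closure of its left-hand side across the fragments still reaches the right-hand side; the remaining FDs each lie inside some fragment. All dependencies are preserved.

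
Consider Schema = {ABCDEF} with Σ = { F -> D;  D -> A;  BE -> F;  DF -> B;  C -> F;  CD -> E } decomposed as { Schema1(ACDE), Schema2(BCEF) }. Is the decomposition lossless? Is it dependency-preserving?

lossless but not dependency-preserving

Lossless test: (CE)⁺ = {ABCDEF}, which contains all of one fragment — lossless.
Dependency preservation: the restricted closure of {F} across the fragments never reaches {D}, so F → D cannot be enforced without a join — not preserved.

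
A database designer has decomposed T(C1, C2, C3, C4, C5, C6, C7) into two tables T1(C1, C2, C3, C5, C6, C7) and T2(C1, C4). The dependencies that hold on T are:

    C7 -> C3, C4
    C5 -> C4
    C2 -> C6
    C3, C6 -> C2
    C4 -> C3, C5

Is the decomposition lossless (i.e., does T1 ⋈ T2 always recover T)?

Common attributes: T1 ∩ T2 = {C1}.
No dependency enlarges {C1}, so (C1)⁺ = {C1}.
The closure contains neither all of T1 = {C1, C2, C3, C5, C6, C7} nor all of T2 = {C1, C4}, so the common attributes are not a superkey of either fragment. The join is lossy.

No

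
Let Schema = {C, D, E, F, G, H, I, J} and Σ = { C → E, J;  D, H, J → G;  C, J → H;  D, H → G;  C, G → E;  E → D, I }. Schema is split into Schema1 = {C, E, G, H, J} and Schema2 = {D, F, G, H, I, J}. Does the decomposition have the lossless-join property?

No

Common attributes: Schema1 ∩ Schema2 = {G, H, J}.
No dependency enlarges {G, H, J}, so (G, H, J)⁺ = {G, H, J}.
The closure contains neither all of Schema1 = {C, E, G, H, J} nor all of Schema2 = {D, F, G, H, I, J}, so the common attributes are not a superkey of either fragment. The join is lossy.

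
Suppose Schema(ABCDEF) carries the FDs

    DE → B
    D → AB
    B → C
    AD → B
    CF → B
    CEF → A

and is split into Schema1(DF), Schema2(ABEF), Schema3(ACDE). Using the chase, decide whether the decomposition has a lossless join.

Chase test. Columns are ABCDEF; row i has aⱼ where attribute j ∈ Schemai, else bᵢⱼ.
Initial tableau (one row per fragment):
  row 1: b11 b12 b13 a4 b15 a6
  row 2: a1 a2 b23 b24 a5 a6
  row 3: a1 b32 a3 a4 a5 b36
Rows 1 and 3 agree on D; apply D→AB and equate their AB entries.
Rows 1 and 3 agree on B; apply B→C and equate their C entries.
No row becomes fully distinguished — the join is lossy.

No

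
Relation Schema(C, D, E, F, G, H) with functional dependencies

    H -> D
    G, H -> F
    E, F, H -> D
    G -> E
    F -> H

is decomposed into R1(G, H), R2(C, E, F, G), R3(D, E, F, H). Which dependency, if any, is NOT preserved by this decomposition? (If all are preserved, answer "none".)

Check G, H → F: no single fragment contains all of {F, G, H}, and the restricted closure of {G, H} across the fragments never reaches {F}.
H → D is preserved.
E, F, H → D is preserved.
G → E is preserved.
F → H is preserved.

G, H -> F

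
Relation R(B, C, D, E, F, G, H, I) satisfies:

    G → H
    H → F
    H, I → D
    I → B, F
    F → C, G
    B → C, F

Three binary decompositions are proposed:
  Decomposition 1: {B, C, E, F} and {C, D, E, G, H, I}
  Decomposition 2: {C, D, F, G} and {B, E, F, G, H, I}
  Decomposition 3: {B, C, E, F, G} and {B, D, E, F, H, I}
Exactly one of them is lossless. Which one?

Decomposition 1: common = {C, E}, closure = {C, E} → lossy.
Decomposition 2: common = {F, G}, closure = {C, F, G, H} → lossy.
Decomposition 3: common = {B, E, F}, closure = {B, C, E, F, G, H} → lossless.

Decomposition 3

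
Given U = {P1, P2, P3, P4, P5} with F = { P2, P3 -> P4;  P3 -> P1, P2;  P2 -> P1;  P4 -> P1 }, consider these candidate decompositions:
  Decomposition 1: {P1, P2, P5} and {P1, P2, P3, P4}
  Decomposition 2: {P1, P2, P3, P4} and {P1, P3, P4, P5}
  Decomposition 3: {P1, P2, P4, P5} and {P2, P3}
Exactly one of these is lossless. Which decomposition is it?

Decomposition 2

Decomposition 1: common = {P1, P2}, closure = {P1, P2} → lossy.
Decomposition 2: common = {P1, P3, P4}, closure = {P1, P2, P3, P4} → lossless.
Decomposition 3: common = {P2}, closure = {P1, P2} → lossy.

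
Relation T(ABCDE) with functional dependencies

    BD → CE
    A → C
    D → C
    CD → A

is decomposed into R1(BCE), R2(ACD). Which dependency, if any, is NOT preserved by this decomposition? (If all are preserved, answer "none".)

BD → CE

Check BD → CE: no single fragment contains all of {BCDE}, and the restricted closure of {BD} across the fragments never reaches {CE}.
A → C is preserved.
D → C is preserved.
CD → A is preserved.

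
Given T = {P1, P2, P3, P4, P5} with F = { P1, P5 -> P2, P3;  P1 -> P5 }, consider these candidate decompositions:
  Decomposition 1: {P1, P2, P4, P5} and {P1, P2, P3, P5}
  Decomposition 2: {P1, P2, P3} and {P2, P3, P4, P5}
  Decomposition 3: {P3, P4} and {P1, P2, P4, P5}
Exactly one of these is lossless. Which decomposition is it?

Decomposition 1

Decomposition 1: common = {P1, P2, P5}, closure = {P1, P2, P3, P5} → lossless.
Decomposition 2: common = {P2, P3}, closure = {P2, P3} → lossy.
Decomposition 3: common = {P4}, closure = {P4} → lossy.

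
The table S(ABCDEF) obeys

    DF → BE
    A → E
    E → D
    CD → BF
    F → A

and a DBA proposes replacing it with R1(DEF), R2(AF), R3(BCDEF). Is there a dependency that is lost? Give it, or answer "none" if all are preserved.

Check A → E: no single fragment contains all of {AE}, and the restricted closure of {A} across the fragments never reaches {E}.
DF → BE is preserved.
E → D is preserved.
CD → BF is preserved.
F → A is preserved.

A → E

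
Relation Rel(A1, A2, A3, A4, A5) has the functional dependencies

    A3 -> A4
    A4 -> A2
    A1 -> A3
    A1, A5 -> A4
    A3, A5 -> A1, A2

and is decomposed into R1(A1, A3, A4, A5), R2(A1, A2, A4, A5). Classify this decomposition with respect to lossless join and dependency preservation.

lossless and dependency-preserving

Lossless test: (A1, A4, A5)⁺ = {A1, A2, A3, A4, A5}, which contains all of one fragment — lossless.
Dependency preservation: A3, A5 → A1, A2 is not contained in any single fragment, but the restricted closure of its left-hand side across the fragments still reaches the right-hand side; the remaining FDs each lie inside some fragment. All dependencies are preserved.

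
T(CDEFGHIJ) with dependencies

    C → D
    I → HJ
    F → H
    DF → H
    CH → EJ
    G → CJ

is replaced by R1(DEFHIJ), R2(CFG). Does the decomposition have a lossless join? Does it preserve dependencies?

lossy and not dependency-preserving

Lossless test: (F)⁺ = {FH}, which is a superkey of neither fragment — lossy.
Dependency preservation: the restricted closure of {C} across the fragments never reaches {D}, so C → D cannot be enforced without a join — not preserved.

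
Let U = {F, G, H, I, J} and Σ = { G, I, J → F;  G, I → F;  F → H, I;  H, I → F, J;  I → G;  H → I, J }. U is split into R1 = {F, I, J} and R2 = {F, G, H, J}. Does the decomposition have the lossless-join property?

Yes

Common attributes: R1 ∩ R2 = {F, J}.
Closure of {F, J}: F → H, I applies, adding H, I; I → G applies, adding G. So (F, J)⁺ = {F, G, H, I, J}.
This closure contains every attribute of R1, so R1 ∩ R2 → R1. The join is lossless.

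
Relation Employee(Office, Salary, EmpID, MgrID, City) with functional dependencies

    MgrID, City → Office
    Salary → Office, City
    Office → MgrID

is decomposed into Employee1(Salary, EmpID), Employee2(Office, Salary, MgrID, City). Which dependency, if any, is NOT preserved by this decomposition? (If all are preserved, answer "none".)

MgrID, City → Office lies within Employee2.
Salary → Office, City lies within Employee2.
Office → MgrID lies within Employee2.
Every dependency is enforceable on the fragments, so the decomposition is dependency-preserving.

none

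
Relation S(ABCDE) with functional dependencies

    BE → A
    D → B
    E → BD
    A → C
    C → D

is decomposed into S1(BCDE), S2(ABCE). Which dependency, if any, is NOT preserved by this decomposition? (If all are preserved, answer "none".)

BE → A lies within S2.
D → B lies within S1.
E → BD lies within S1.
A → C lies within S2.
C → D lies within S1.
Every dependency is enforceable on the fragments, so the decomposition is dependency-preserving.

none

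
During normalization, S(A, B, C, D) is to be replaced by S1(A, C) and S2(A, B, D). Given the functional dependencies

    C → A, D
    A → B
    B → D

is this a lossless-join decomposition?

Yes

Common attributes: S1 ∩ S2 = {A}.
Closure of {A}: A → B applies, adding B; B → D applies, adding D. So (A)⁺ = {A, B, D}.
This closure contains every attribute of S2, so S1 ∩ S2 → S2. The join is lossless.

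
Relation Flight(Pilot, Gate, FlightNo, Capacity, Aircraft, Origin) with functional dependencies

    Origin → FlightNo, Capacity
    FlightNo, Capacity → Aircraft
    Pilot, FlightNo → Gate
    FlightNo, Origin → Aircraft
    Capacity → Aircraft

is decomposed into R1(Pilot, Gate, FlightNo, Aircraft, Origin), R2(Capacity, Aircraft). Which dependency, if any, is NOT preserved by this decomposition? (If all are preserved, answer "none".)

Origin → FlightNo, Capacity

Check Origin → FlightNo, Capacity: no single fragment contains all of {FlightNo, Capacity, Origin}, and the restricted closure of {Origin} across the fragments never reaches {FlightNo, Capacity}.
FlightNo, Capacity → Aircraft is preserved.
Pilot, FlightNo → Gate is preserved.
FlightNo, Origin → Aircraft is preserved.
Capacity → Aircraft is preserved.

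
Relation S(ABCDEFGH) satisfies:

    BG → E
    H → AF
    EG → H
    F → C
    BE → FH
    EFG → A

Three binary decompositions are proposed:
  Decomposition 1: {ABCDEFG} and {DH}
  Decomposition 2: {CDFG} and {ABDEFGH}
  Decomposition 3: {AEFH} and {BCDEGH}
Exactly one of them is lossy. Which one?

Decomposition 1

Decomposition 1: common = {D}, closure = {D} → lossy.
Decomposition 2: common = {DFG}, closure = {CDFG} → lossless.
Decomposition 3: common = {EH}, closure = {ACEFH} → lossless.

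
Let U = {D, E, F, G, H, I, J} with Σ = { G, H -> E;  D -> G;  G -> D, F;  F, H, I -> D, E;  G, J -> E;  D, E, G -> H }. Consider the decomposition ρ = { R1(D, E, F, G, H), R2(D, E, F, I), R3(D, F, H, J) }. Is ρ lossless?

Chase test. Columns are D, E, F, G, H, I, J; row i has aⱼ where attribute j ∈ Ri, else bᵢⱼ.
Initial tableau (one row per fragment):
  row 1: a1 a2 a3 a4 a5 b16 b17
  row 2: a1 a2 a3 b24 b25 a6 b27
  row 3: a1 b32 a3 b34 a5 b36 a7
Rows 1 and 2 agree on D; apply D→G and equate their G entries.
Rows 1 and 3 agree on D; apply D→G and equate their G entries.
Rows 1 and 2 agree on D, E, G; apply D, E, G→H and equate their H entries.
Rows 1 and 3 agree on G, H; apply G, H→E and equate their E entries.
No row becomes fully distinguished — the join is lossy.

No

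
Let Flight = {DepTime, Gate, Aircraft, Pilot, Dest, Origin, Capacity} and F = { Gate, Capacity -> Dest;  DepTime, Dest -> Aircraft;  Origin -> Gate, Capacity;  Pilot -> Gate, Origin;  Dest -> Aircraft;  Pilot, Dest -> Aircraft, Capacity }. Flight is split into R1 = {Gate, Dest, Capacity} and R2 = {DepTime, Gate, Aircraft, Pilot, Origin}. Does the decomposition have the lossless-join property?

No

Common attributes: R1 ∩ R2 = {Gate}.
No dependency enlarges {Gate}, so (Gate)⁺ = {Gate}.
The closure contains neither all of R1 = {Gate, Dest, Capacity} nor all of R2 = {DepTime, Gate, Aircraft, Pilot, Origin}, so the common attributes are not a superkey of either fragment. The join is lossy.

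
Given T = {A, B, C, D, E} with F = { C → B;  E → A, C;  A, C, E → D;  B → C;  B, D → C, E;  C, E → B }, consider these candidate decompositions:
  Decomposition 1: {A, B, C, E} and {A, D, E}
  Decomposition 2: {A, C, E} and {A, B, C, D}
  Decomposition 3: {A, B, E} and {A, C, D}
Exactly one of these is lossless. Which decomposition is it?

Decomposition 1: common = {A, E}, closure = {A, B, C, D, E} → lossless.
Decomposition 2: common = {A, C}, closure = {A, B, C} → lossy.
Decomposition 3: common = {A}, closure = {A} → lossy.

Decomposition 1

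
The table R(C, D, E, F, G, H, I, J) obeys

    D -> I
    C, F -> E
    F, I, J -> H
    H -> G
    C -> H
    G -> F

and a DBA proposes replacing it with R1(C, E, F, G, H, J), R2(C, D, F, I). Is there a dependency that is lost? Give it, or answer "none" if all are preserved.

F, I, J -> H

Check F, I, J → H: no single fragment contains all of {F, H, I, J}, and the restricted closure of {F, I, J} across the fragments never reaches {H}.
D → I is preserved.
C, F → E is preserved.
H → G is preserved.
C → H is preserved.
G → F is preserved.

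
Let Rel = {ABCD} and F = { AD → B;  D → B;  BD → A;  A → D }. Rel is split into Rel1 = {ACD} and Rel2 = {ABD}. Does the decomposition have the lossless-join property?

Common attributes: Rel1 ∩ Rel2 = {AD}.
Closure of {AD}: AD → B applies, adding B. So (AD)⁺ = {ABD}.
This closure contains every attribute of Rel2, so Rel1 ∩ Rel2 → Rel2. The join is lossless.

Yes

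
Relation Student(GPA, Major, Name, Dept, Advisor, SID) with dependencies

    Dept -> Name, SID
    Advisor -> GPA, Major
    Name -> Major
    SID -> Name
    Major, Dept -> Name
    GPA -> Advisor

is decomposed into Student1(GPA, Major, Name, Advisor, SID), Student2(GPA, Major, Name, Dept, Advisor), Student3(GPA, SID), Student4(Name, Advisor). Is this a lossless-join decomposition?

Chase test. Columns are GPA, Major, Name, Dept, Advisor, SID; row i has aⱼ where attribute j ∈ Studenti, else bᵢⱼ.
Initial tableau (one row per fragment):
  row 1: a1 a2 a3 b14 a5 a6
  row 2: a1 a2 a3 a4 a5 b26
  row 3: a1 b32 b33 b34 b35 a6
  row 4: b41 b42 a3 b44 a5 b46
Rows 1 and 4 agree on Advisor; apply Advisor→GPA, Major and equate their GPA, Major entries.
Rows 1 and 3 agree on SID; apply SID→Name and equate their Name entries.
Rows 1 and 3 agree on GPA; apply GPA→Advisor and equate their Advisor entries.
Rows 1 and 3 agree on Advisor; apply Advisor→GPA, Major and equate their GPA, Major entries.
No row becomes fully distinguished — the join is lossy.

No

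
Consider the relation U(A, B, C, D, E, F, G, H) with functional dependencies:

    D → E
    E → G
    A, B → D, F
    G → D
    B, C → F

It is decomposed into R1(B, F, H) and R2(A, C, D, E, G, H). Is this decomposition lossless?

Common attributes: R1 ∩ R2 = {H}.
No dependency enlarges {H}, so (H)⁺ = {H}.
The closure contains neither all of R1 = {B, F, H} nor all of R2 = {A, C, D, E, G, H}, so the common attributes are not a superkey of either fragment. The join is lossy.

No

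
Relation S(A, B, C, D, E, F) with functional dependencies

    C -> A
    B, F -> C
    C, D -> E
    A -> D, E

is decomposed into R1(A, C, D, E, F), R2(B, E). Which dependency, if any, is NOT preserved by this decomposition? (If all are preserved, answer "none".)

B, F -> C

Check B, F → C: no single fragment contains all of {B, C, F}, and the restricted closure of {B, F} across the fragments never reaches {C}.
C → A is preserved.
C, D → E is preserved.
A → D, E is preserved.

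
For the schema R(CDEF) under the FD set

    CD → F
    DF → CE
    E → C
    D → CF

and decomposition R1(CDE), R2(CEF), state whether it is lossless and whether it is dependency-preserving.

Lossless test: (CE)⁺ = {CE}, which is a superkey of neither fragment — lossy.
Dependency preservation: the restricted closure of {CD} across the fragments never reaches {F}, so CD → F cannot be enforced without a join — not preserved.

lossy and not dependency-preserving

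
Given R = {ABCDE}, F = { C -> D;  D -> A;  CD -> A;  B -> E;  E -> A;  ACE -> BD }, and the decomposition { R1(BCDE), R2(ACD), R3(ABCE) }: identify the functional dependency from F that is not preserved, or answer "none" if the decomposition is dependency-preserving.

C → D lies within R1.
D → A lies within R2.
CD → A lies within R2.
B → E lies within R1.
E → A lies within R3.
ACE → BD: restricted closure across fragments reaches BD.
Every dependency is enforceable on the fragments, so the decomposition is dependency-preserving.

none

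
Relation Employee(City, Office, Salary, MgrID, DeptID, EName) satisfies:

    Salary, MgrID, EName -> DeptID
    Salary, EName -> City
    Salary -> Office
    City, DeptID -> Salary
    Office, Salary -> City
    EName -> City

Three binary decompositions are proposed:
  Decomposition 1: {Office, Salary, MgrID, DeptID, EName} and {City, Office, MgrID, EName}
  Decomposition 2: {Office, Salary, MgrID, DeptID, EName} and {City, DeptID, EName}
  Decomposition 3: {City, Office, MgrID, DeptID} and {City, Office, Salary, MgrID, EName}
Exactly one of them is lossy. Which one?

Decomposition 3

Decomposition 1: common = {Office, MgrID, EName}, closure = {City, Office, MgrID, EName} → lossless.
Decomposition 2: common = {DeptID, EName}, closure = {City, Office, Salary, DeptID, EName} → lossless.
Decomposition 3: common = {City, Office, MgrID}, closure = {City, Office, MgrID} → lossy.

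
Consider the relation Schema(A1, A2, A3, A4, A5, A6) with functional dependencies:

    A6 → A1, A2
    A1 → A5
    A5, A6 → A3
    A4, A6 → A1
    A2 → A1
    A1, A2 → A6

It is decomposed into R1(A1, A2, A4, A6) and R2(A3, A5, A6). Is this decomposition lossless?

Yes

Common attributes: R1 ∩ R2 = {A6}.
Closure of {A6}: A6 → A1, A2 applies, adding A1, A2; A1 → A5 applies, adding A5; A5, A6 → A3 applies, adding A3. So (A6)⁺ = {A1, A2, A3, A5, A6}.
This closure contains every attribute of R2, so R1 ∩ R2 → R2. The join is lossless.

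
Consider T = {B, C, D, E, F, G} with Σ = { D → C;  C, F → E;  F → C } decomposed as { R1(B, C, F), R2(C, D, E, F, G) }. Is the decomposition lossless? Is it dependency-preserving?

lossy but dependency-preserving

Lossless test: (C, F)⁺ = {C, E, F}, which is a superkey of neither fragment — lossy.
Dependency preservation: every FD's attributes lie within a single fragment, so each can be enforced locally — preserved.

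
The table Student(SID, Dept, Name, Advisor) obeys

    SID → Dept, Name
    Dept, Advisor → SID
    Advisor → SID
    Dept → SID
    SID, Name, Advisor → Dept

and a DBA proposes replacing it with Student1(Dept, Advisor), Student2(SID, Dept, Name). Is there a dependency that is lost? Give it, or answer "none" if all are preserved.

SID → Dept, Name lies within Student2.
Dept, Advisor → SID: restricted closure across fragments reaches SID.
Advisor → SID: restricted closure across fragments reaches SID.
Dept → SID lies within Student2.
SID, Name, Advisor → Dept: restricted closure across fragments reaches Dept.
Every dependency is enforceable on the fragments, so the decomposition is dependency-preserving.

none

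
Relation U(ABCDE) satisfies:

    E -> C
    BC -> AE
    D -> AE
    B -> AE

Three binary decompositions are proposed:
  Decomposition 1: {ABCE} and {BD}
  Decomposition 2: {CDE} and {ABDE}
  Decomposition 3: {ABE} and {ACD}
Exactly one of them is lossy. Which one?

Decomposition 3

Decomposition 1: common = {B}, closure = {ABCE} → lossless.
Decomposition 2: common = {DE}, closure = {ACDE} → lossless.
Decomposition 3: common = {A}, closure = {A} → lossy.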